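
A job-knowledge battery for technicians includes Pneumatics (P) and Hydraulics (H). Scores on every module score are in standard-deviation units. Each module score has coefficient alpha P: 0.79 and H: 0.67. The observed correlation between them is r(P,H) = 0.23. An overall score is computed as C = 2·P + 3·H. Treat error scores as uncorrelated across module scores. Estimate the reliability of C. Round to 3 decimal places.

Var(C) = 2² + 3² + 2·[6·0.23] = 13 + 2.76 = 15.76.
With uncorrelated errors the cross-covariances are all true-score covariance, so they carry over unchanged; only the diagonal terms shrink to ρᵢσᵢ².
True-score variance = [2²·0.79 + 3²·0.67] + 2.76 = 9.19 + 2.76 = 11.95.
Reliability = 11.95 / 15.76 = 0.758.

0.758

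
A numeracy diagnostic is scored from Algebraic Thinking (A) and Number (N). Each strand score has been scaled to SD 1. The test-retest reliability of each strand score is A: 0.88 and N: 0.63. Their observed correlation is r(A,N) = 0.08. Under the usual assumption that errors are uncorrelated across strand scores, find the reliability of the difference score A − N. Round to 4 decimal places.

0.7337

Var(A−N) = 1 + 1 − 2·0.08 = 2 − 0.16 = 1.84.
Under uncorrelated errors the observed covariances equal the true-score covariances, so only the own-variance terms attenuate.
True-score variance = [0.88 + 0.63] − 0.16 = 1.51 − 0.16 = 1.35.
Reliability = 1.35 / 1.84 = 0.7337.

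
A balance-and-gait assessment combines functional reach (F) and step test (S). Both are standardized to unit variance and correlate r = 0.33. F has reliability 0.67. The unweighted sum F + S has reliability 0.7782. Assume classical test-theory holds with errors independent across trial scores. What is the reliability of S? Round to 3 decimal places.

0.740

Var(F+S) = 2 + 2·0.33 = 2.660.
True-score variance = ρ_F + ρ_S + 2·0.33, so 0.7782 = (0.67 + ρ_S + 0.66) / 2.660.
ρ_S = 0.7782·2.660 − 0.67 − 0.66 = 0.740.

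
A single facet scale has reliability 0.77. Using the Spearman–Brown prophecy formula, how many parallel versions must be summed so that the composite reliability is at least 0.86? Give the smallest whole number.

k ≥ ρ*(1−ρ₁)/(ρ₁(1−ρ*)) = 0.86·0.23 / (0.77·0.14) = 1.835.
Smallest integer k = 2.

2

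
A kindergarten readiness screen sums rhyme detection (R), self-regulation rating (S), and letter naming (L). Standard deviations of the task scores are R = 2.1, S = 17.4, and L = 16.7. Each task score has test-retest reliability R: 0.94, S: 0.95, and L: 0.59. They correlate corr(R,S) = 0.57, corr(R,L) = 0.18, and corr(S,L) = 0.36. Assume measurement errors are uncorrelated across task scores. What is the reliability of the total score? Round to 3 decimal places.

Var(R+S+L) = 2.1² + 17.4² + 16.7² + 2·[2.1·17.4·0.57 + 2.1·16.7·0.18 + 17.4·16.7·0.36] = 586.06 + 263.498 = 849.558.
Under uncorrelated errors the observed covariances equal the true-score covariances, so only the own-variance terms attenuate.
True-score variance = [2.1²·0.94 + 17.4²·0.95 + 16.7²·0.59] + 263.498 = 456.312 + 263.498 = 719.811.
Reliability = 719.811 / 849.558 = 0.847.

0.847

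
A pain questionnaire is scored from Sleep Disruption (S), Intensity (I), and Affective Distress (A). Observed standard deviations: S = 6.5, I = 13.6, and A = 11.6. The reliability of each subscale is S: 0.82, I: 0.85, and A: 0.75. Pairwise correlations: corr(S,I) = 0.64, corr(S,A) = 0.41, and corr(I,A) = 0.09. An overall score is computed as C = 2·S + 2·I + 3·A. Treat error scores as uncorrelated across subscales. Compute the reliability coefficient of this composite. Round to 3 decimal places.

Var(C) = 2²·6.5² + 2²·13.6² + 3²·11.6² + 2·[4·6.5·13.6·0.64 + 6·6.5·11.6·0.41 + 6·13.6·11.6·0.09] = 2119.88 + 993.957 = 3113.84.
Under uncorrelated errors the observed covariances equal the true-score covariances, so only the own-variance terms attenuate.
True-score variance = [2²·6.5²·0.82 + 2²·13.6²·0.85 + 3²·11.6²·0.75] + 993.957 = 1675.72 + 993.957 = 2669.68.
Reliability = 2669.68 / 3113.84 = 0.857.

0.857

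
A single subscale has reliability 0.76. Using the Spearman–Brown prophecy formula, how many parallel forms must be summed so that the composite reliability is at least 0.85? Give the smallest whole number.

k ≥ ρ*(1−ρ₁)/(ρ₁(1−ρ*)) = 0.85·0.24 / (0.76·0.15) = 1.789.
Smallest integer k = 2.

2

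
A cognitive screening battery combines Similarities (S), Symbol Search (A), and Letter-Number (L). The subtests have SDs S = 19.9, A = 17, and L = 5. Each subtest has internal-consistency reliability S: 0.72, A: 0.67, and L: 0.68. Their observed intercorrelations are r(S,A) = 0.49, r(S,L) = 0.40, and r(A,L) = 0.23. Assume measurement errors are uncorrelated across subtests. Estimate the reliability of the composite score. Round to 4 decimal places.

Var(S+A+L) = 19.9² + 17² + 5² + 2·[19.9·17·0.49 + 19.9·5·0.40 + 17·5·0.23] = 710.01 + 450.234 = 1160.24.
Because errors are independent across components, Cov(Tᵢ,Tⱼ) = Cov(Xᵢ,Xⱼ); the off-diagonal part of the true-score variance is the same as above.
True-score variance = [19.9²·0.72 + 17²·0.67 + 5²·0.68] + 450.234 = 495.757 + 450.234 = 945.991.
Reliability = 945.991 / 1160.24 = 0.8153.

0.8153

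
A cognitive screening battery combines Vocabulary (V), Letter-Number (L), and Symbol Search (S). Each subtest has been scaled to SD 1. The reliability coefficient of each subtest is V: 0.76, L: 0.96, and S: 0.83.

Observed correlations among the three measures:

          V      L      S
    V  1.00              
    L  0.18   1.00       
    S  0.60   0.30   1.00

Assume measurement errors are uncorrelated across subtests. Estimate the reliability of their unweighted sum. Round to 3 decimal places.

0.913

Var(V+L+S) = 3 + 2·[0.18 + 0.60 + 0.30] = 3 + 2.16 = 5.16.
Because errors are independent across components, Cov(Tᵢ,Tⱼ) = Cov(Xᵢ,Xⱼ); the off-diagonal part of the true-score variance is the same as above.
True-score variance = [0.76 + 0.96 + 0.83] + 2.16 = 2.55 + 2.16 = 4.71.
Reliability = 4.71 / 5.16 = 0.913.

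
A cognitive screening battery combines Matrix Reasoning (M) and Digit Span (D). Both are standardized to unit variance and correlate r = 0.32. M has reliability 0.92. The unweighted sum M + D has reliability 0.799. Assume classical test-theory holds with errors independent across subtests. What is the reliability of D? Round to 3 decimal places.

Var(M+D) = 2 + 2·0.32 = 2.640.
True-score variance = ρ_M + ρ_D + 2·0.32, so 0.799 = (0.92 + ρ_D + 0.64) / 2.640.
ρ_D = 0.799·2.640 − 0.92 − 0.64 = 0.549.

0.549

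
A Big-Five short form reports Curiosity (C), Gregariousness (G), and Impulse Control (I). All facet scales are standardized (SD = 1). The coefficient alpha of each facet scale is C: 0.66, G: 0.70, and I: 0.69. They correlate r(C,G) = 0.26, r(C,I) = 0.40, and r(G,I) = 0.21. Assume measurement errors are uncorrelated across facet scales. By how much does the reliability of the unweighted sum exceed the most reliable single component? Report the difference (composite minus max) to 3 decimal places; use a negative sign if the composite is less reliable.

Var(sum) = 3 + 1.74 = 4.74; true-score variance = 2.05 + 1.74 = 3.79; composite reliability = 0.7996.
Max component reliability = 0.7000.
Difference = 0.7996 − 0.7000 = 0.100.

0.100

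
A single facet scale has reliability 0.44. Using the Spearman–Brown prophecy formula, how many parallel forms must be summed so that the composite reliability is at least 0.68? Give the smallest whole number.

k ≥ ρ*(1−ρ₁)/(ρ₁(1−ρ*)) = 0.68·0.56 / (0.44·0.32) = 2.705.
Smallest integer k = 3.

3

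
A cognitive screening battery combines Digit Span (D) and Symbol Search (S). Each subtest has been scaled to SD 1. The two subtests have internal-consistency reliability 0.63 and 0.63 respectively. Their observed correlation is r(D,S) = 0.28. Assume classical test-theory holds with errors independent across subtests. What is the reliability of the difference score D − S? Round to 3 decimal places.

Var(D−S) = 1 + 1 − 2·0.28 = 2 − 0.56 = 1.44.
Under uncorrelated errors the observed covariances equal the true-score covariances, so only the own-variance terms attenuate.
True-score variance = [0.63 + 0.63] − 0.56 = 1.26 − 0.56 = 0.7.
Reliability = 0.7 / 1.44 = 0.486.

0.486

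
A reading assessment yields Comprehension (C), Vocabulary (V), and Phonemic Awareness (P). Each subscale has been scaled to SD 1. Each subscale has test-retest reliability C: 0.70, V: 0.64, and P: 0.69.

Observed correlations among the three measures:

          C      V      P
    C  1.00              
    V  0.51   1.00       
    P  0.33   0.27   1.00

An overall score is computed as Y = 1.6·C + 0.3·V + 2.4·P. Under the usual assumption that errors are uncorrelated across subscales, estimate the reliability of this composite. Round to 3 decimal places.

0.781

Var(Y) = 1.6² + 0.3² + 2.4² + 2·[0.48·0.51 + 3.84·0.33 + 0.72·0.27] = 8.41 + 3.4128 = 11.8228.
Because errors are independent across components, Cov(Tᵢ,Tⱼ) = Cov(Xᵢ,Xⱼ); the off-diagonal part of the true-score variance is the same as above.
True-score variance = [1.6²·0.70 + 0.3²·0.64 + 2.4²·0.69] + 3.4128 = 5.824 + 3.4128 = 9.2368.
Reliability = 9.2368 / 11.8228 = 0.781.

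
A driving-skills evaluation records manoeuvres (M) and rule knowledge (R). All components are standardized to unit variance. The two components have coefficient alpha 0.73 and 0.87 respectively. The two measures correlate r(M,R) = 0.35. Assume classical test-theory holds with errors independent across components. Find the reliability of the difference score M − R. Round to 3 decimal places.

Var(M−R) = 1 + 1 − 2·0.35 = 2 − 0.7 = 1.3.
With uncorrelated errors the cross-covariances are all true-score covariance, so they carry over unchanged; only the diagonal terms shrink to ρᵢσᵢ².
True-score variance = [0.73 + 0.87] − 0.7 = 1.6 − 0.7 = 0.9.
Reliability = 0.9 / 1.3 = 0.692.

0.692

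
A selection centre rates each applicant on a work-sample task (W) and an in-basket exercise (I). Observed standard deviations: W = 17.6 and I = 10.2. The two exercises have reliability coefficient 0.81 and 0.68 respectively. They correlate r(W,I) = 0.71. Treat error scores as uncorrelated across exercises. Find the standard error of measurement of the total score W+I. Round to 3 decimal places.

Var(total) = 413.8 + 254.918 = 668.718.
True-score variance = 321.653 + 254.918 = 576.571, so reliability = 0.8622.
Error variance = 668.718 − 576.571 = 92.1472; SEM = √92.1472 = 9.599.

9.599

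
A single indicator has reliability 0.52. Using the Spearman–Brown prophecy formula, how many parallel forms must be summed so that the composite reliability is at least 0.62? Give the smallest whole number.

2

k ≥ ρ*(1−ρ₁)/(ρ₁(1−ρ*)) = 0.62·0.48 / (0.52·0.38) = 1.506.
Smallest integer k = 2.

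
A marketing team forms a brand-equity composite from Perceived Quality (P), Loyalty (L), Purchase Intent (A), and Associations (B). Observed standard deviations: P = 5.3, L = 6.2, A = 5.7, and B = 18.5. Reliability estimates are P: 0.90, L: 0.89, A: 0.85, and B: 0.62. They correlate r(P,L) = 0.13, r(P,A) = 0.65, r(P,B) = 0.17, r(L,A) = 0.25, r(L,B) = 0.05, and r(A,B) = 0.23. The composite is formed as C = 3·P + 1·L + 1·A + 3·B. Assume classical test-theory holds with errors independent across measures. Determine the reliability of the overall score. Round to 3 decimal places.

Var(C) = 3²·5.3² + 6.2² + 5.7² + 3²·18.5² + 2·[3·5.3·6.2·0.13 + 3·5.3·5.7·0.65 + 9·5.3·18.5·0.17 + 6.2·5.7·0.25 + 3·6.2·18.5·0.05 + 3·5.7·18.5·0.23] = 3403.99 + 641.084 = 4045.07.
Because errors are independent across components, Cov(Tᵢ,Tⱼ) = Cov(Xᵢ,Xⱼ); the off-diagonal part of the true-score variance is the same as above.
True-score variance = [3²·5.3²·0.90 + 6.2²·0.89 + 5.7²·0.85 + 3²·18.5²·0.62] + 641.084 = 2199.11 + 641.084 = 2840.2.
Reliability = 2840.2 / 4045.07 = 0.702.

0.702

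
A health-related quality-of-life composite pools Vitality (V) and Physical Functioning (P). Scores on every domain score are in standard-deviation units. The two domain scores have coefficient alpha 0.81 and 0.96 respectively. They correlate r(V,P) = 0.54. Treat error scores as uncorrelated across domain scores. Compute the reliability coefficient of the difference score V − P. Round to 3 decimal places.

Var(V−P) = 1 + 1 − 2·0.54 = 2 − 1.08 = 0.92.
With uncorrelated errors the cross-covariances are all true-score covariance, so they carry over unchanged; only the diagonal terms shrink to ρᵢσᵢ².
True-score variance = [0.81 + 0.96] − 1.08 = 1.77 − 1.08 = 0.69.
Reliability = 0.69 / 0.92 = 0.750.

0.750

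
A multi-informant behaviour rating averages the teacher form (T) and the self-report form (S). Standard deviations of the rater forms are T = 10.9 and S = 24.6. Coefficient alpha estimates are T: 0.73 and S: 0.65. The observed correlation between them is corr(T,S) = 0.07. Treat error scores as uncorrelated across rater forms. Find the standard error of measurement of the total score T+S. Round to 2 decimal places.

15.62

Var(total) = 723.97 + 37.5396 = 761.51.
True-score variance = 480.085 + 37.5396 = 517.625, so reliability = 0.6797.
Error variance = 761.51 − 517.625 = 243.885; SEM = √243.885 = 15.62.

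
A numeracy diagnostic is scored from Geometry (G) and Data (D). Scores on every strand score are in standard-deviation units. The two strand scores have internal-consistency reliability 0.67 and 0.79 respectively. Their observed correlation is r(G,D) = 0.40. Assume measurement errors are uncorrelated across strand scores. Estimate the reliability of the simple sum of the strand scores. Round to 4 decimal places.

0.8071

Var(G+D) = 2 + 2·[0.40] = 2 + 0.8 = 2.8.
With uncorrelated errors the cross-covariances are all true-score covariance, so they carry over unchanged; only the diagonal terms shrink to ρᵢσᵢ².
True-score variance = [0.67 + 0.79] + 0.8 = 1.46 + 0.8 = 2.26.
Reliability = 2.26 / 2.8 = 0.8071.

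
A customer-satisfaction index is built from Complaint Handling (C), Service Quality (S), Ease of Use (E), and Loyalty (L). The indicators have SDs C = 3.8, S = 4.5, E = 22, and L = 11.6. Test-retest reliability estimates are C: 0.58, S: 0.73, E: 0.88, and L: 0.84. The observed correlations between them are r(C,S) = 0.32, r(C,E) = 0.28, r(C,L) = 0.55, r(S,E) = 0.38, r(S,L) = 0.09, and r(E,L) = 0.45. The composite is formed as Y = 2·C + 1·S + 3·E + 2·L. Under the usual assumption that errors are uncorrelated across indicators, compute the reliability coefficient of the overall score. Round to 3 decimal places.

0.910

Var(Y) = 2²·3.8² + 4.5² + 3²·22² + 2²·11.6² + 2·[2·3.8·4.5·0.32 + 6·3.8·22·0.28 + 4·3.8·11.6·0.55 + 3·4.5·22·0.38 + 2·4.5·11.6·0.09 + 6·22·11.6·0.45] = 4972.25 + 2119.33 = 7091.58.
Under uncorrelated errors the observed covariances equal the true-score covariances, so only the own-variance terms attenuate.
True-score variance = [2²·3.8²·0.58 + 4.5²·0.73 + 3²·22²·0.88 + 2²·11.6²·0.84] + 2119.33 = 4333.68 + 2119.33 = 6453.01.
Reliability = 6453.01 / 7091.58 = 0.910.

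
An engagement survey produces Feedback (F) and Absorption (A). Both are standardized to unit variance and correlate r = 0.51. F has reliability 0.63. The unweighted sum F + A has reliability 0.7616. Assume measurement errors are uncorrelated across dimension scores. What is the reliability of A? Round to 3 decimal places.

0.650

Var(F+A) = 2 + 2·0.51 = 3.020.
True-score variance = ρ_F + ρ_A + 2·0.51, so 0.7616 = (0.63 + ρ_A + 1.02) / 3.020.
ρ_A = 0.7616·3.020 − 0.63 − 1.02 = 0.650.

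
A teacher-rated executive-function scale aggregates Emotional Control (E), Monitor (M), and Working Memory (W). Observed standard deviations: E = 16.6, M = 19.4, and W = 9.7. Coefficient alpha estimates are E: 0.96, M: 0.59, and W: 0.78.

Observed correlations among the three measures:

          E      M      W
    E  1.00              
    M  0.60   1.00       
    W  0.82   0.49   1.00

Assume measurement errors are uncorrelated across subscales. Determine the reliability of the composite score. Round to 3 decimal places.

0.882

Var(E+M+W) = 16.6² + 19.4² + 9.7² + 2·[16.6·19.4·0.60 + 16.6·9.7·0.82 + 19.4·9.7·0.49] = 746.01 + 834.937 = 1580.95.
Under uncorrelated errors the observed covariances equal the true-score covariances, so only the own-variance terms attenuate.
True-score variance = [16.6²·0.96 + 19.4²·0.59 + 9.7²·0.78] + 834.937 = 559.98 + 834.937 = 1394.92.
Reliability = 1394.92 / 1580.95 = 0.882.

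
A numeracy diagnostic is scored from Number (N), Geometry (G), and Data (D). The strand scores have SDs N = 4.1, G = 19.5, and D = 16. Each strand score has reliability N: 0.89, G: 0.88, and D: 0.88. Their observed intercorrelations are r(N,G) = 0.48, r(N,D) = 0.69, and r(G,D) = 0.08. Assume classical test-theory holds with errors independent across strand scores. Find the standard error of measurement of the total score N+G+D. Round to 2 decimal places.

8.84

Var(total) = 653.06 + 217.2 = 870.26.
True-score variance = 574.861 + 217.2 = 792.061, so reliability = 0.9101.
Error variance = 870.26 − 792.061 = 78.1991; SEM = √78.1991 = 8.84.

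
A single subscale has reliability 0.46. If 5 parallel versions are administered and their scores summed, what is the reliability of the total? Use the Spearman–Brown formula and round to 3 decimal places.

0.810

ρ_k = kρ / (1 + (k−1)ρ) = 5·0.46 / (1 + 4·0.46) = 2.300 / 2.840 = 0.810.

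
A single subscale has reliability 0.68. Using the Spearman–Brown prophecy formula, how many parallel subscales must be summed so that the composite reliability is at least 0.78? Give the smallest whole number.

2

k ≥ ρ*(1−ρ₁)/(ρ₁(1−ρ*)) = 0.78·0.32 / (0.68·0.22) = 1.668.
Smallest integer k = 2.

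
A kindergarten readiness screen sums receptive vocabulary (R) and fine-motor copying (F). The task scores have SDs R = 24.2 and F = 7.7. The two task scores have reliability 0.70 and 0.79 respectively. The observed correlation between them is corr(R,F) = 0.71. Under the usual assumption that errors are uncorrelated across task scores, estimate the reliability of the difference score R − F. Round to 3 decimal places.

Var(R−F) = 24.2² + 7.7² − 2·24.2·7.7·0.71 = 644.93 − 264.603 = 380.327.
Under uncorrelated errors the observed covariances equal the true-score covariances, so only the own-variance terms attenuate.
True-score variance = [24.2²·0.70 + 7.7²·0.79] − 264.603 = 456.787 − 264.603 = 192.184.
Reliability = 192.184 / 380.327 = 0.505.

0.505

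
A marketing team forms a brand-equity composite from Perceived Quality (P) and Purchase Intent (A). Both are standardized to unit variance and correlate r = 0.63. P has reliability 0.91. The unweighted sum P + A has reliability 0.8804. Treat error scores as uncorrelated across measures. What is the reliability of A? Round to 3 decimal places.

Var(P+A) = 2 + 2·0.63 = 3.260.
True-score variance = ρ_P + ρ_A + 2·0.63, so 0.8804 = (0.91 + ρ_A + 1.26) / 3.260.
ρ_A = 0.8804·3.260 − 0.91 − 1.26 = 0.700.

0.700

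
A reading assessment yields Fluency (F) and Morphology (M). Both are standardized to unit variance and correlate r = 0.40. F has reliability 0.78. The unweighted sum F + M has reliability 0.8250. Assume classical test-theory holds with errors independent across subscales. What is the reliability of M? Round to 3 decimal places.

0.730

Var(F+M) = 2 + 2·0.40 = 2.800.
True-score variance = ρ_F + ρ_M + 2·0.40, so 0.8250 = (0.78 + ρ_M + 0.80) / 2.800.
ρ_M = 0.8250·2.800 − 0.78 − 0.80 = 0.730.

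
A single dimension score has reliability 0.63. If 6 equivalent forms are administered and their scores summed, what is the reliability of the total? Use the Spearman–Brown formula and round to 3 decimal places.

ρ_k = kρ / (1 + (k−1)ρ) = 6·0.63 / (1 + 5·0.63) = 3.780 / 4.150 = 0.911.

0.911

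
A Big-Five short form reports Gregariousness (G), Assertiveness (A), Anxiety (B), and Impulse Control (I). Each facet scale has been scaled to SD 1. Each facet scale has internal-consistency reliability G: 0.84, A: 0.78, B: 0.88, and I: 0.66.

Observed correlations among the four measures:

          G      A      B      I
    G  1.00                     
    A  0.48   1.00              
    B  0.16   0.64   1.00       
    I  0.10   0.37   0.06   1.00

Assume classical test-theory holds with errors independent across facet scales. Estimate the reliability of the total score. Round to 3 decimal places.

Var(G+A+B+I) = 4 + 2·[0.48 + 0.16 + 0.10 + 0.64 + 0.37 + 0.06] = 4 + 3.62 = 7.62.
With uncorrelated errors the cross-covariances are all true-score covariance, so they carry over unchanged; only the diagonal terms shrink to ρᵢσᵢ².
True-score variance = [0.84 + 0.78 + 0.88 + 0.66] + 3.62 = 3.16 + 3.62 = 6.78.
Reliability = 6.78 / 7.62 = 0.890.

0.890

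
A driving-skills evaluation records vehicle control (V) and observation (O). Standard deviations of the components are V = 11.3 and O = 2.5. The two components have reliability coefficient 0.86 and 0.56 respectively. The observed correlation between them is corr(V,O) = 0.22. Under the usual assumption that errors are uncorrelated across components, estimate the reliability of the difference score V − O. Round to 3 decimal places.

0.830

Var(V−O) = 11.3² + 2.5² − 2·11.3·2.5·0.22 = 133.94 − 12.43 = 121.51.
Under uncorrelated errors the observed covariances equal the true-score covariances, so only the own-variance terms attenuate.
True-score variance = [11.3²·0.86 + 2.5²·0.56] − 12.43 = 113.313 − 12.43 = 100.883.
Reliability = 100.883 / 121.51 = 0.830.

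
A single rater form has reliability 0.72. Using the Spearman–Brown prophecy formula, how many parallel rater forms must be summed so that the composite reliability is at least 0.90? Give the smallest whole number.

k ≥ ρ*(1−ρ₁)/(ρ₁(1−ρ*)) = 0.90·0.28 / (0.72·0.10) = 3.500.
Smallest integer k = 4.

4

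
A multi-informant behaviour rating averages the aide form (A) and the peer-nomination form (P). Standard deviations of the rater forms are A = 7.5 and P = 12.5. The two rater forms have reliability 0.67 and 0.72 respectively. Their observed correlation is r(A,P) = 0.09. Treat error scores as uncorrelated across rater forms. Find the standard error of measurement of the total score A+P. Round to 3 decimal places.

Var(total) = 212.5 + 16.875 = 229.375.
True-score variance = 150.188 + 16.875 = 167.062, so reliability = 0.7283.
Error variance = 229.375 − 167.062 = 62.3125; SEM = √62.3125 = 7.894.

7.894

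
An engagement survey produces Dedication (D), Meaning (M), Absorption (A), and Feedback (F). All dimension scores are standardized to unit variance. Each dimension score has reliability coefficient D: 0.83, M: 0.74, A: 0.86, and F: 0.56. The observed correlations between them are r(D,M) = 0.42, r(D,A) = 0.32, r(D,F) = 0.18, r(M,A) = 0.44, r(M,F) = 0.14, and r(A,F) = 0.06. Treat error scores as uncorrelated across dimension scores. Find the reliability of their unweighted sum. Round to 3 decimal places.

Var(D+M+A+F) = 4 + 2·[0.42 + 0.32 + 0.18 + 0.44 + 0.14 + 0.06] = 4 + 3.12 = 7.12.
With uncorrelated errors the cross-covariances are all true-score covariance, so they carry over unchanged; only the diagonal terms shrink to ρᵢσᵢ².
True-score variance = [0.83 + 0.74 + 0.86 + 0.56] + 3.12 = 2.99 + 3.12 = 6.11.
Reliability = 6.11 / 7.12 = 0.858.

0.858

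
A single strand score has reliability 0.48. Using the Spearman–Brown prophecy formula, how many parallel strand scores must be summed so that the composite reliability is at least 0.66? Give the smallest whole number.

k ≥ ρ*(1−ρ₁)/(ρ₁(1−ρ*)) = 0.66·0.52 / (0.48·0.34) = 2.103.
Smallest integer k = 3.

3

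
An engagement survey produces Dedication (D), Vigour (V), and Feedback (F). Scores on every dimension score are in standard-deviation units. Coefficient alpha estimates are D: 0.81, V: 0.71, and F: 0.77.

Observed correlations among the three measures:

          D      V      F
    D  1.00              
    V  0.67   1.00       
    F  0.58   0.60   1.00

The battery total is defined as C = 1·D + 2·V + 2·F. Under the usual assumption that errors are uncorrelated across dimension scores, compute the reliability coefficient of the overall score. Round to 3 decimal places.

0.879

Var(C) = 1 + 2² + 2² + 2·[2·0.67 + 2·0.58 + 4·0.60] = 9 + 9.8 = 18.8.
With uncorrelated errors the cross-covariances are all true-score covariance, so they carry over unchanged; only the diagonal terms shrink to ρᵢσᵢ².
True-score variance = [0.81 + 2²·0.71 + 2²·0.77] + 9.8 = 6.73 + 9.8 = 16.53.
Reliability = 16.53 / 18.8 = 0.879.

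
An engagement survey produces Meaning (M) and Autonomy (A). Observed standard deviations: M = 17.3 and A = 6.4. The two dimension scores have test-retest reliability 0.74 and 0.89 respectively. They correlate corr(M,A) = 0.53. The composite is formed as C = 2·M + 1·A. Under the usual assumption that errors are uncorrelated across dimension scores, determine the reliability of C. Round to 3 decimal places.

Var(C) = 2²·17.3² + 6.4² + 2·[2·17.3·6.4·0.53] = 1238.12 + 234.726 = 1472.85.
With uncorrelated errors the cross-covariances are all true-score covariance, so they carry over unchanged; only the diagonal terms shrink to ρᵢσᵢ².
True-score variance = [2²·17.3²·0.74 + 6.4²·0.89] + 234.726 = 922.353 + 234.726 = 1157.08.
Reliability = 1157.08 / 1472.85 = 0.786.

0.786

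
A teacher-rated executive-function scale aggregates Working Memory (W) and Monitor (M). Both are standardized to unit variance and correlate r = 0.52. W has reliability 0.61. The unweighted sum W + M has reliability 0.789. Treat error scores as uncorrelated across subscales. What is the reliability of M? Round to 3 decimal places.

Var(W+M) = 2 + 2·0.52 = 3.040.
True-score variance = ρ_W + ρ_M + 2·0.52, so 0.789 = (0.61 + ρ_M + 1.04) / 3.040.
ρ_M = 0.789·3.040 − 0.61 − 1.04 = 0.749.

0.749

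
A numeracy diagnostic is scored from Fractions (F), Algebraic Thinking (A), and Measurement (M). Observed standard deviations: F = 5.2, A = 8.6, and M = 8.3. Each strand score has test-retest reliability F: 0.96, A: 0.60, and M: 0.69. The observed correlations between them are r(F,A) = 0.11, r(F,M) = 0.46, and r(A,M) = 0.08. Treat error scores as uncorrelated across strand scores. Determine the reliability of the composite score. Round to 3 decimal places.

0.775

Var(F+A+M) = 5.2² + 8.6² + 8.3² + 2·[5.2·8.6·0.11 + 5.2·8.3·0.46 + 8.6·8.3·0.08] = 169.89 + 60.9664 = 230.856.
With uncorrelated errors the cross-covariances are all true-score covariance, so they carry over unchanged; only the diagonal terms shrink to ρᵢσᵢ².
True-score variance = [5.2²·0.96 + 8.6²·0.60 + 8.3²·0.69] + 60.9664 = 117.869 + 60.9664 = 178.835.
Reliability = 178.835 / 230.856 = 0.775.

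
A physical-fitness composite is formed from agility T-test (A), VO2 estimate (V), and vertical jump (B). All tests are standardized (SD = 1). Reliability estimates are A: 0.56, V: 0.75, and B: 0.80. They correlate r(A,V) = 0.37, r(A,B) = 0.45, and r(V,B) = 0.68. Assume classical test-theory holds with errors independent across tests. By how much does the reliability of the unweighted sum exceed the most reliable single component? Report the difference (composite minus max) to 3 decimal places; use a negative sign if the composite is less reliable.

Var(sum) = 3 + 3 = 6; true-score variance = 2.11 + 3 = 5.11; composite reliability = 0.8517.
Max component reliability = 0.8000.
Difference = 0.8517 − 0.8000 = 0.052.

0.052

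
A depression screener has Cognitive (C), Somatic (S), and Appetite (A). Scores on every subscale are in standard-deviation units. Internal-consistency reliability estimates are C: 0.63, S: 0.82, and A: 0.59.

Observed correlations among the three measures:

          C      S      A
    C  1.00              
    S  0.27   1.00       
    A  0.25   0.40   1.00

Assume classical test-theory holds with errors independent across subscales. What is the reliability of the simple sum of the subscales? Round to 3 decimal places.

Var(C+S+A) = 3 + 2·[0.27 + 0.25 + 0.40] = 3 + 1.84 = 4.84.
With uncorrelated errors the cross-covariances are all true-score covariance, so they carry over unchanged; only the diagonal terms shrink to ρᵢσᵢ².
True-score variance = [0.63 + 0.82 + 0.59] + 1.84 = 2.04 + 1.84 = 3.88.
Reliability = 3.88 / 4.84 = 0.802.

0.802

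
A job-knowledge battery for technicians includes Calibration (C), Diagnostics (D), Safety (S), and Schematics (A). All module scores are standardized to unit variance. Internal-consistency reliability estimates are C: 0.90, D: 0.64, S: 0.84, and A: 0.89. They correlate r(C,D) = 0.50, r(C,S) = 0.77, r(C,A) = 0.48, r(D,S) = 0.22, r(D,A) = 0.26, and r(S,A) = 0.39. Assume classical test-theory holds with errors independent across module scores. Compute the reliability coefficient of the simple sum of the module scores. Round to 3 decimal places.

0.921

Var(C+D+S+A) = 4 + 2·[0.50 + 0.77 + 0.48 + 0.22 + 0.26 + 0.39] = 4 + 5.24 = 9.24.
Under uncorrelated errors the observed covariances equal the true-score covariances, so only the own-variance terms attenuate.
True-score variance = [0.90 + 0.64 + 0.84 + 0.89] + 5.24 = 3.27 + 5.24 = 8.51.
Reliability = 8.51 / 9.24 = 0.921.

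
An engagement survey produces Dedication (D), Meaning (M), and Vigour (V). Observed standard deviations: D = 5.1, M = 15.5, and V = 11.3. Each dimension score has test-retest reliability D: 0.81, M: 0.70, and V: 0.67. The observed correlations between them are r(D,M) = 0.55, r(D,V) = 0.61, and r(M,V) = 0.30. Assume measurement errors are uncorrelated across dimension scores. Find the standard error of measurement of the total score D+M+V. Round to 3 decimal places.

Var(total) = 393.95 + 262.354 = 656.304.
True-score variance = 274.795 + 262.354 = 537.149, so reliability = 0.8184.
Error variance = 656.304 − 537.149 = 119.155; SEM = √119.155 = 10.916.

10.916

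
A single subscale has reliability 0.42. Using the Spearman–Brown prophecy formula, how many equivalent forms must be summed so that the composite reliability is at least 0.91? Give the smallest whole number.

k ≥ ρ*(1−ρ₁)/(ρ₁(1−ρ*)) = 0.91·0.58 / (0.42·0.09) = 13.963.
Smallest integer k = 14.

14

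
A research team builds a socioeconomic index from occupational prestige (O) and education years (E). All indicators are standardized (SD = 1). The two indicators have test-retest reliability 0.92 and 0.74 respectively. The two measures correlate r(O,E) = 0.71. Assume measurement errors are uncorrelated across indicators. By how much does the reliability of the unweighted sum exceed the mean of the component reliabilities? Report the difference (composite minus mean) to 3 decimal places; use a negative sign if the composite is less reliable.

0.071

Var(sum) = 2 + 1.42 = 3.42; true-score variance = 1.66 + 1.42 = 3.08; composite reliability = 0.9006.
Mean component reliability = 0.8300.
Difference = 0.9006 − 0.8300 = 0.071.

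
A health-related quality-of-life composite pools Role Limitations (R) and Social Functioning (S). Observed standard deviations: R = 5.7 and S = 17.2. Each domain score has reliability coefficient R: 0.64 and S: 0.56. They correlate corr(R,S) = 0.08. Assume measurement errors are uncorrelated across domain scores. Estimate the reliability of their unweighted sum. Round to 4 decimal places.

0.5876

Var(R+S) = 5.7² + 17.2² + 2·[5.7·17.2·0.08] = 328.33 + 15.6864 = 344.016.
Because errors are independent across components, Cov(Tᵢ,Tⱼ) = Cov(Xᵢ,Xⱼ); the off-diagonal part of the true-score variance is the same as above.
True-score variance = [5.7²·0.64 + 17.2²·0.56] + 15.6864 = 186.464 + 15.6864 = 202.15.
Reliability = 202.15 / 344.016 = 0.5876.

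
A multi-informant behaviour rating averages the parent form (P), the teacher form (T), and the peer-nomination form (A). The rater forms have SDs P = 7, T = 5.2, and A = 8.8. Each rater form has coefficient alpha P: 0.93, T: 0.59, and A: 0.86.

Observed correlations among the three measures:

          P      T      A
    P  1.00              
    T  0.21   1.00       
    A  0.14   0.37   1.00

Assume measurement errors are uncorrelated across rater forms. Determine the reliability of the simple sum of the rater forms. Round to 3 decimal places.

0.885

Var(P+T+A) = 7² + 5.2² + 8.8² + 2·[7·5.2·0.21 + 7·8.8·0.14 + 5.2·8.8·0.37] = 153.48 + 66.3984 = 219.878.
Because errors are independent across components, Cov(Tᵢ,Tⱼ) = Cov(Xᵢ,Xⱼ); the off-diagonal part of the true-score variance is the same as above.
True-score variance = [7²·0.93 + 5.2²·0.59 + 8.8²·0.86] + 66.3984 = 128.122 + 66.3984 = 194.52.
Reliability = 194.52 / 219.878 = 0.885.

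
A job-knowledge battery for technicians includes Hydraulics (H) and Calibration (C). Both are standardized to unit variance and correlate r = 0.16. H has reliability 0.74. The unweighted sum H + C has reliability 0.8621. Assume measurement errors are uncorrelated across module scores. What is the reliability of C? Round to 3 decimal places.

0.940

Var(H+C) = 2 + 2·0.16 = 2.320.
True-score variance = ρ_H + ρ_C + 2·0.16, so 0.8621 = (0.74 + ρ_C + 0.32) / 2.320.
ρ_C = 0.8621·2.320 − 0.74 − 0.32 = 0.940.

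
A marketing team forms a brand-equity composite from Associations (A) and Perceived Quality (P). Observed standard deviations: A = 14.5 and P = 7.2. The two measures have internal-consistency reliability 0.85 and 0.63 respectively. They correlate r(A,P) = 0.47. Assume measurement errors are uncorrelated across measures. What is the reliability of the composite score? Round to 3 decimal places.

0.859

Var(A+P) = 14.5² + 7.2² + 2·[14.5·7.2·0.47] = 262.09 + 98.136 = 360.226.
Because errors are independent across components, Cov(Tᵢ,Tⱼ) = Cov(Xᵢ,Xⱼ); the off-diagonal part of the true-score variance is the same as above.
True-score variance = [14.5²·0.85 + 7.2²·0.63] + 98.136 = 211.372 + 98.136 = 309.508.
Reliability = 309.508 / 360.226 = 0.859.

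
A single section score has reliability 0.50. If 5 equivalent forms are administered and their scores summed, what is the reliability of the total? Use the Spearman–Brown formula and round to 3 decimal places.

0.833

ρ_k = kρ / (1 + (k−1)ρ) = 5·0.50 / (1 + 4·0.50) = 2.500 / 3.000 = 0.833.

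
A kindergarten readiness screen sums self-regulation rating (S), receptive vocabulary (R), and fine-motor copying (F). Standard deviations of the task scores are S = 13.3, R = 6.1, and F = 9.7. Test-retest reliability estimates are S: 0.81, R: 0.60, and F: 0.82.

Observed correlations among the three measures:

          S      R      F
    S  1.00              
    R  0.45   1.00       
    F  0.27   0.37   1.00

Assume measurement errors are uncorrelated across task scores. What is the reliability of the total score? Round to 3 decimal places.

Var(S+R+F) = 13.3² + 6.1² + 9.7² + 2·[13.3·6.1·0.45 + 13.3·9.7·0.27 + 6.1·9.7·0.37] = 308.19 + 186.468 = 494.658.
With uncorrelated errors the cross-covariances are all true-score covariance, so they carry over unchanged; only the diagonal terms shrink to ρᵢσᵢ².
True-score variance = [13.3²·0.81 + 6.1²·0.60 + 9.7²·0.82] + 186.468 = 242.761 + 186.468 = 429.229.
Reliability = 429.229 / 494.658 = 0.868.

0.868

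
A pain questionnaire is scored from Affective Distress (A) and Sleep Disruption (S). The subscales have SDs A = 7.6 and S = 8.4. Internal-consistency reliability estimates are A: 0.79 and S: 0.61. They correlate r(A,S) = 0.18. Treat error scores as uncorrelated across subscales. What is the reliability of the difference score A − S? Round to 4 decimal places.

0.6236

Var(A−S) = 7.6² + 8.4² − 2·7.6·8.4·0.18 = 128.32 − 22.9824 = 105.338.
With uncorrelated errors the cross-covariances are all true-score covariance, so they carry over unchanged; only the diagonal terms shrink to ρᵢσᵢ².
True-score variance = [7.6²·0.79 + 8.4²·0.61] − 22.9824 = 88.672 − 22.9824 = 65.6896.
Reliability = 65.6896 / 105.338 = 0.6236.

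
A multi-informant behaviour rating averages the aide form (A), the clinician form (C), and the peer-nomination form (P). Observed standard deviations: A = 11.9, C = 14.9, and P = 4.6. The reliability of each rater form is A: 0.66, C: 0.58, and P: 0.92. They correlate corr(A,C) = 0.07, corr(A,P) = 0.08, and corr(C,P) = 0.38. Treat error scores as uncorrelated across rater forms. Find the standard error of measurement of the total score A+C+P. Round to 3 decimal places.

11.962

Var(total) = 384.78 + 85.6722 = 470.452.
True-score variance = 241.696 + 85.6722 = 327.368, so reliability = 0.6959.
Error variance = 470.452 − 327.368 = 143.084; SEM = √143.084 = 11.962.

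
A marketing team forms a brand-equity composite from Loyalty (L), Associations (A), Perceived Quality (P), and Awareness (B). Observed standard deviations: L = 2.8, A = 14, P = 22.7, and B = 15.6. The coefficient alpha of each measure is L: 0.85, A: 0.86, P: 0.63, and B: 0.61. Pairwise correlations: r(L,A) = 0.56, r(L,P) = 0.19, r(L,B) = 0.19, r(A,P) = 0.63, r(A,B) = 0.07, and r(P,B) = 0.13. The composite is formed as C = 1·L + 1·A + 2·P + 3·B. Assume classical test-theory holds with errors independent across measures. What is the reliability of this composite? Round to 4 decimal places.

0.7277

Var(C) = 2.8² + 14² + 2²·22.7² + 3²·15.6² + 2·[2.8·14·0.56 + 2·2.8·22.7·0.19 + 3·2.8·15.6·0.19 + 2·14·22.7·0.63 + 3·14·15.6·0.07 + 6·22.7·15.6·0.13] = 4455.24 + 1587.02 = 6042.26.
Because errors are independent across components, Cov(Tᵢ,Tⱼ) = Cov(Xᵢ,Xⱼ); the off-diagonal part of the true-score variance is the same as above.
True-score variance = [2.8²·0.85 + 14²·0.86 + 2²·22.7²·0.63 + 3²·15.6²·0.61] + 1587.02 = 2809.8 + 1587.02 = 4396.82.
Reliability = 4396.82 / 6042.26 = 0.7277.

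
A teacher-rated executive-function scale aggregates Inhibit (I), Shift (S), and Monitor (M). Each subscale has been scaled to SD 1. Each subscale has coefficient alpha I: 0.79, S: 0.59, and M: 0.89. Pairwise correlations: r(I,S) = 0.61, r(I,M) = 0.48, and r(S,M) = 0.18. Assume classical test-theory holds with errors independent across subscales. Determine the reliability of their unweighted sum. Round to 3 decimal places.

Var(I+S+M) = 3 + 2·[0.61 + 0.48 + 0.18] = 3 + 2.54 = 5.54.
Because errors are independent across components, Cov(Tᵢ,Tⱼ) = Cov(Xᵢ,Xⱼ); the off-diagonal part of the true-score variance is the same as above.
True-score variance = [0.79 + 0.59 + 0.89] + 2.54 = 2.27 + 2.54 = 4.81.
Reliability = 4.81 / 5.54 = 0.868.

0.868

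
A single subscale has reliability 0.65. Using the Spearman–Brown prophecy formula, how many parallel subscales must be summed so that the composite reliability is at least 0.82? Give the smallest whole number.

k ≥ ρ*(1−ρ₁)/(ρ₁(1−ρ*)) = 0.82·0.35 / (0.65·0.18) = 2.453.
Smallest integer k = 3.

3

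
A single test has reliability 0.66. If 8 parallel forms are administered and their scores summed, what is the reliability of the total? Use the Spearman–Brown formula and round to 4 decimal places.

0.9395

ρ_k = kρ / (1 + (k−1)ρ) = 8·0.66 / (1 + 7·0.66) = 5.280 / 5.620 = 0.9395.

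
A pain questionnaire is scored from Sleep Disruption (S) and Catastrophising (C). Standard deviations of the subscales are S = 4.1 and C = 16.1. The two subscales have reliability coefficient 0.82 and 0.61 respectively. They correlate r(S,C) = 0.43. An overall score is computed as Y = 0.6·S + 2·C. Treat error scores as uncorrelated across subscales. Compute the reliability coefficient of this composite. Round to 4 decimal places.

Var(Y) = 0.6²·4.1² + 2²·16.1² + 2·[1.2·4.1·16.1·0.43] = 1042.89 + 68.1223 = 1111.01.
With uncorrelated errors the cross-covariances are all true-score covariance, so they carry over unchanged; only the diagonal terms shrink to ρᵢσᵢ².
True-score variance = [0.6²·4.1²·0.82 + 2²·16.1²·0.61] + 68.1223 = 637.435 + 68.1223 = 705.557.
Reliability = 705.557 / 1111.01 = 0.6351.

0.6351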